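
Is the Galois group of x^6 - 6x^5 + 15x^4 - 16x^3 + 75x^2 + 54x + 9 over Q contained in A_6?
No

The polynomial is irreducible of degree 6 over Q. Its discriminant is -41622228172800, which is not a perfect square. A Galois group lies in the alternating group exactly when the discriminant is a square in Q, so the Galois group (D_6) is not contained in A_6.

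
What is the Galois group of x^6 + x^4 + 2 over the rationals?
The polynomial f is an irreducible sextic over Q, so G = Gal(f/Q) is one of the 16 transitive subgroups 6T1, ..., 6T16 of S_6. The discriminant of f is -1722368, which is not a perfect square, so G is not contained in A_6. The transitive groups of degree 6 not contained in A_6 are: C_6 (6T1, order 6), S_3 (6T2, order 6), D_6 (6T3, order 12), C_3 x S_3 (6T5, order 18), A_4 x C_2 (6T6, order 24), S_4 (6T8, order 24), S_3 x S_3 (6T9, order 36), S_4 x C_2 (6T11, order 48), (S_3 x S_3) : C_2 (6T13, order 72), PGL(2,5) (6T14, order 120), S_6 (6T16, order 720). By Dedekind's theorem, for a prime p not dividing disc(f) the degrees of the irreducible factors of f mod p form the cycle type of an element of G. Factoring f modulo the 29 such primes p <= 127 (skipping 2, 29, which divide the discriminant), each new pattern first appears at: mod 3: f = (x^3 + x^2 + x + 2)(x^3 + 2x^2 + x + 1), pattern 3+3; mod 5: f = (x^6 + x^4 + 2), pattern 6; mod 7: f = (x + 3)(x + 4)(x^4 + 3x^2 + 6), pattern 4+1+1; mod 17: f = (x + 5)(x + 12)(x^2 + 2x + 15)(x^2 + 15x + 15), pattern 2+2+1+1; mod 23: f = (x^2 + 4)(x^2 + 10x + 14)(x^2 + 13x + 14), pattern 2+2+2; mod 67: f = (x^2 + 14)(x^4 + 54x^2 + 48), pattern 4+2; mod 127: f = (x + 40)(x + 60)(x + 67)(x + 87)(x^2 + 121), pattern 2+1+1+1+1. No other pattern occurs in this range, so the set of observed cycle types is {3+3, 6, 4+1+1, 2+2+1+1, 2+2+2, 4+2, 2+1+1+1+1}. The candidates containing elements of all these cycle types are S_4 x C_2 (6T11) of order 48, S_6 (6T16) of order 720; the others are excluded. The observed types are precisely the cycle types that occur in S_4 x C_2 (6T11) (apart from the identity). Each of the other remaining candidates has further cycle types, and by the Chebotarev density theorem the matching factorization patterns would occur for a proportion of primes equal to their share of the group: S_6 (6T16) additionally contains elements of type 5+1, 3+2+1, 3+1+1+1 (304 of its 720 elements, about 42% of primes). None of the 29 primes tested shows any such pattern (for each of these groups the chance of that is below 10^-4), which rules them out. Hence G = S_4 x C_2 (6T11), of order 48.

S_4 x C_2 (order 48)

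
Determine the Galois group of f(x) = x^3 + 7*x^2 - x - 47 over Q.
C_3

The polynomial is an irreducible cubic over Q and its discriminant is 10816 = 104^2, a perfect square. For an irreducible cubic, a square discriminant forces the Galois group to be A_3, the cyclic group of order 3.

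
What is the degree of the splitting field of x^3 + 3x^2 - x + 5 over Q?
The degree of the splitting field over Q equals the order of the Galois group, so first determine the group. The polynomial is an irreducible cubic over Q and its discriminant is -1472, which is not a perfect square. For an irreducible cubic, a non-square discriminant gives Galois group S_3. The Galois group S_3 (3T2) has order 6, so the splitting field has degree 6 over Q.

6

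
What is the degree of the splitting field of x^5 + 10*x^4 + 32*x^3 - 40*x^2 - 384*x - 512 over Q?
The degree of the splitting field over Q equals the order of the Galois group, so first determine the group. The polynomial f is an irreducible quintic over Q, so G = Gal(f/Q) is a transitive subgroup of S_5: one of C_5 (5T1, order 5), D_5 (5T2, order 10), F_20 (5T3, order 20), A_5 (5T4, order 60) or S_5 (5T5, order 120). The discriminant of f is 770141323264, which is not a perfect square, so G is not contained in A_5. The transitive groups of degree 5 not contained in A_5 are: F_20 (5T3, order 20), S_5 (5T5, order 120). By Dedekind's theorem, for a prime p not dividing disc(f) the degrees of the irreducible factors of f mod p form the cycle type of an element of G. Factoring f modulo the 3 such primes p <= 7 (skipping 2, which divides the discriminant), each new pattern first appears at: mod 3: f = (x^5 + x^4 + 2x^3 + 2x^2 + 1), pattern 5; mod 7: f = (x^2 + 5x + 3)(x^3 + 5x^2 + 4x + 2), pattern 3+2. No other pattern occurs in this range, so the set of observed cycle types is {5, 3+2}. Among the candidates above, the only group containing elements of all these cycle types is S_5 (5T5) — F_20 (5T3) lacks at least one of them. Hence G = S_5 (5T5), of order 120. The Galois group S_5 (5T5) has order 120, so the splitting field has degree 120 over Q.

120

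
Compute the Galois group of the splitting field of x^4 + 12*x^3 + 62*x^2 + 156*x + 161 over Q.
C_4

The polynomial is an irreducible quartic over Q and its discriminant is 131072, which is not a perfect square, so the Galois group is not contained in A_4. The resolvent cubic y^3 - 62*y^2 + 1228*y - 7592 has exactly one rational root, so the Galois group is C_4 or D_4. The quartic becomes reducible over Q(sqrt(disc)), so the group is C_4.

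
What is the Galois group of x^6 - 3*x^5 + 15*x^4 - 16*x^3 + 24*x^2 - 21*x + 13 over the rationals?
The polynomial f is an irreducible sextic over Q, so G = Gal(f/Q) is one of the 16 transitive subgroups 6T1, ..., 6T16 of S_6. The discriminant of f is -818100452547, which is not a perfect square, so G is not contained in A_6. The transitive groups of degree 6 not contained in A_6 are: C_6 (6T1, order 6), S_3 (6T2, order 6), D_6 (6T3, order 12), C_3 x S_3 (6T5, order 18), A_4 x C_2 (6T6, order 24), S_4 (6T8, order 24), S_3 x S_3 (6T9, order 36), S_4 x C_2 (6T11, order 48), (S_3 x S_3) : C_2 (6T13, order 72), PGL(2,5) (6T14, order 120), S_6 (6T16, order 720). By Dedekind's theorem, for a prime p not dividing disc(f) the degrees of the irreducible factors of f mod p form the cycle type of an element of G. Factoring f modulo the 33 such primes p <= 149 (skipping 3, 7, which divide the discriminant), each new pattern first appears at: mod 2: f = (x^6 + x^5 + x^4 + x + 1), pattern 6; mod 13: f = (x)(x + 10)(x + 12)(x^3 + x^2 + 3x + 6), pattern 3+1+1+1; mod 17: f = (x^2 + 10x + 1)(x^2 + 10x + 2)(x^2 + 11x + 15), pattern 2+2+2; mod 19: f = (x^3 + 2x^2 + 3x + 4)(x^3 + 14x^2 + 3x + 8), pattern 3+3; mod 73: f = (x + 13)(x + 21)(x + 27)(x + 28)(x + 57)(x + 70), pattern 1+1+1+1+1+1. No other pattern occurs in this range, so the set of observed cycle types is {6, 3+1+1+1, 2+2+2, 3+3, 1+1+1+1+1+1}. The candidates containing elements of all these cycle types are C_3 x S_3 (6T5) of order 18, S_3 x S_3 (6T9) of order 36, (S_3 x S_3) : C_2 (6T13) of order 72, S_6 (6T16) of order 720; the others are excluded. The observed types are precisely the cycle types that occur in C_3 x S_3 (6T5). Each of the other remaining candidates has further cycle types, and by the Chebotarev density theorem the matching factorization patterns would occur for a proportion of primes equal to their share of the group: S_3 x S_3 (6T9) additionally contains elements of type 2+2+1+1 (9 of its 36 elements, about 25% of primes); (S_3 x S_3) : C_2 (6T13) additionally contains elements of type 4+2, 3+2+1, 2+2+1+1, 2+1+1+1+1 (45 of its 72 elements, about 62% of primes); S_6 (6T16) additionally contains elements of type 5+1, 4+2, 4+1+1, 3+2+1, 2+2+1+1, 2+1+1+1+1 (504 of its 720 elements, about 70% of primes). None of the 33 primes tested shows any such pattern (for each of these groups the chance of that is below 10^-4), which rules them out. Hence G = C_3 x S_3 (6T5), of order 18.

C_3 x S_3 (order 18)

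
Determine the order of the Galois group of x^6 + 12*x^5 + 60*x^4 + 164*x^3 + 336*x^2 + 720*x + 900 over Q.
The degree of the splitting field over Q equals the order of the Galois group, so first determine the group. The polynomial f is an irreducible sextic over Q, so G = Gal(f/Q) is one of the 16 transitive subgroups 6T1, ..., 6T16 of S_6. The discriminant of f is -41622228172800, which is not a perfect square, so G is not contained in A_6. The transitive groups of degree 6 not contained in A_6 are: C_6 (6T1, order 6), S_3 (6T2, order 6), D_6 (6T3, order 12), C_3 x S_3 (6T5, order 18), A_4 x C_2 (6T6, order 24), S_4 (6T8, order 24), S_3 x S_3 (6T9, order 36), S_4 x C_2 (6T11, order 48), (S_3 x S_3) : C_2 (6T13, order 72), PGL(2,5) (6T14, order 120), S_6 (6T16, order 720). By Dedekind's theorem, for a prime p not dividing disc(f) the degrees of the irreducible factors of f mod p form the cycle type of an element of G. Factoring f modulo the 79 such primes p <= 431 (skipping 2, 3, 5, 11, which divide the discriminant), each new pattern first appears at: mod 7: f = (x^6 + 5x^5 + 4x^4 + 3x^3 + 6x + 4), pattern 6; mod 17: f = (x + 4)(x + 16)(x^2 + 2x + 12)(x^2 + 7x + 11), pattern 2+2+1+1; mod 19: f = (x^3 + 6x^2 + 10x + 16)(x^3 + 6x^2 + 14x + 4), pattern 3+3; mod 23: f = (x^2 + x + 18)(x^2 + 13x + 20)(x^2 + 21x + 14), pattern 2+2+2; mod 43: f = (x + 15)(x + 29)(x + 30)(x + 33)(x + 35)(x + 42), pattern 1+1+1+1+1+1. No other pattern occurs in this range, so the set of observed cycle types is {6, 2+2+1+1, 3+3, 2+2+2, 1+1+1+1+1+1}. The candidates containing elements of all these cycle types are D_6 (6T3) of order 12, A_4 x C_2 (6T6) of order 24, S_3 x S_3 (6T9) of order 36, S_4 x C_2 (6T11) of order 48, (S_3 x S_3) : C_2 (6T13) of order 72, PGL(2,5) (6T14) of order 120, S_6 (6T16) of order 720; the others are excluded. The observed types are precisely the cycle types that occur in D_6 (6T3). Each of the other remaining candidates has further cycle types, and by the Chebotarev density theorem the matching factorization patterns would occur for a proportion of primes equal to their share of the group: A_4 x C_2 (6T6) additionally contains elements of type 2+1+1+1+1 (3 of its 24 elements, about 12% of primes); S_3 x S_3 (6T9) additionally contains elements of type 3+1+1+1 (4 of its 36 elements, about 11% of primes); S_4 x C_2 (6T11) additionally contains elements of type 4+2, 4+1+1, 2+1+1+1+1 (15 of its 48 elements, about 31% of primes); (S_3 x S_3) : C_2 (6T13) additionally contains elements of type 4+2, 3+2+1, 3+1+1+1, 2+1+1+1+1 (40 of its 72 elements, about 56% of primes); PGL(2,5) (6T14) additionally contains elements of type 5+1, 4+1+1 (54 of its 120 elements, about 45% of primes); S_6 (6T16) additionally contains elements of type 5+1, 4+2, 4+1+1, 3+2+1, 3+1+1+1, 2+1+1+1+1 (499 of its 720 elements, about 69% of primes). None of the 79 primes tested shows any such pattern (for each of these groups the chance of that is below 10^-4), which rules them out. Hence G = D_6 (6T3), of order 12. The Galois group D_6 (6T3) has order 12, so the splitting field has degree 12 over Q.

12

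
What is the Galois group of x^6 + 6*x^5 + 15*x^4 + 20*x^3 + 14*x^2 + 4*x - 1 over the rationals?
The polynomial f is an irreducible sextic over Q, so G = Gal(f/Q) is one of the 16 transitive subgroups 6T1, ..., 6T16 of S_6. The discriminant of f is 33856 = 184^2, a perfect square, so G is contained in A_6. The transitive groups of degree 6 contained in A_6 are: A_4 (6T4, order 12), S_4 (6T7, order 24), (C_3 x C_3) : C_4 (6T10, order 36), PSL(2,5) (6T12, order 60), A_6 (6T15, order 360). By Dedekind's theorem, for a prime p not dividing disc(f) the degrees of the irreducible factors of f mod p form the cycle type of an element of G. Factoring f modulo the 79 such primes p <= 419 (skipping 2, 23, which divide the discriminant), each new pattern first appears at: mod 3: f = (x^3 + x^2 + x + 2)(x^3 + 2x^2 + 1), pattern 3+3; mod 5: f = (x^2 + 2x + 4)(x^4 + 4x^3 + 3x^2 + 3x + 1), pattern 4+2; mod 19: f = (x + 6)(x + 15)(x^2 + 11x + 6)(x^2 + 12x + 7), pattern 2+2+1+1; mod 223: f = (x + 17)(x + 58)(x + 79)(x + 146)(x + 167)(x + 208), pattern 1+1+1+1+1+1. No other pattern occurs in this range, so the set of observed cycle types is {3+3, 4+2, 2+2+1+1, 1+1+1+1+1+1}. The candidates containing elements of all these cycle types are S_4 (6T7) of order 24, (C_3 x C_3) : C_4 (6T10) of order 36, A_6 (6T15) of order 360; the others are excluded. The observed types are precisely the cycle types that occur in S_4 (6T7). Each of the other remaining candidates has further cycle types, and by the Chebotarev density theorem the matching factorization patterns would occur for a proportion of primes equal to their share of the group: (C_3 x C_3) : C_4 (6T10) additionally contains elements of type 3+1+1+1 (4 of its 36 elements, about 11% of primes); A_6 (6T15) additionally contains elements of type 5+1, 3+1+1+1 (184 of its 360 elements, about 51% of primes). None of the 79 primes tested shows any such pattern (for each of these groups the chance of that is below 10^-4), which rules them out. Hence G = S_4 (6T7), of order 24.

S_4 (also written S4+)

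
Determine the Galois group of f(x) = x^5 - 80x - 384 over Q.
The polynomial f is an irreducible quintic over Q, so G = Gal(f/Q) is a transitive subgroup of S_5: one of C_5 (5T1, order 5), D_5 (5T2, order 10), F_20 (5T3, order 20), A_5 (5T4, order 60) or S_5 (5T5, order 120). The discriminant of f is 67108864000000 = 8192000^2, a perfect square, so G is contained in A_5. The transitive groups of degree 5 contained in A_5 are: C_5 (5T1, order 5), D_5 (5T2, order 10), A_5 (5T4, order 60). By Dedekind's theorem, for a prime p not dividing disc(f) the degrees of the irreducible factors of f mod p form the cycle type of an element of G. Factoring f modulo the 23 such primes p <= 97 (skipping 2, 5, which divide the discriminant), each new pattern first appears at: mod 3: f = (x)(x^2 + x + 2)(x^2 + 2x + 2), pattern 2+2+1; mod 7: f = (x^5 + 4x + 1), pattern 5. No other pattern occurs in this range, so the set of observed cycle types is {2+2+1, 5}. The candidates containing elements of all these cycle types are D_5 (5T2) of order 10, A_5 (5T4) of order 60; the others are excluded. The observed types are precisely the cycle types that occur in D_5 (5T2) (apart from the identity). Each of the other remaining candidates has further cycle types, and by the Chebotarev density theorem the matching factorization patterns would occur for a proportion of primes equal to their share of the group: A_5 (5T4) additionally contains elements of type 3+1+1 (20 of its 60 elements, about 33% of primes). None of the 23 primes tested shows any such pattern (for each of these groups the chance of that is below 10^-4), which rules them out. Hence G = D_5 (5T2), of order 10.

D_5 (order 10)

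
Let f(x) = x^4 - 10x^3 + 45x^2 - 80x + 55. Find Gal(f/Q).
The polynomial is an irreducible quartic over Q and its discriminant is 3362000, which is not a perfect square, so the Galois group is not contained in A_4. The resolvent cubic y^3 - 45*y^2 + 580*y - 2000 has exactly one rational root, so the Galois group is C_4 or D_4. The quartic becomes reducible over Q(sqrt(disc)), so the group is C_4.

C_4 (also written C4)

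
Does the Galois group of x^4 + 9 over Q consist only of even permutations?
Yes

The polynomial is irreducible of degree 4 over Q. Its discriminant is 186624 = 432^2, a perfect square. A Galois group lies in the alternating group exactly when the discriminant is a square in Q, so the Galois group (V_4) is contained in A_4.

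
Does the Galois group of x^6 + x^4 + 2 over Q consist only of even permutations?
The polynomial is irreducible of degree 6 over Q. Its discriminant is -1722368, which is not a perfect square. A Galois group lies in the alternating group exactly when the discriminant is a square in Q, so the Galois group (S_4 x C_2) is not contained in A_6.

No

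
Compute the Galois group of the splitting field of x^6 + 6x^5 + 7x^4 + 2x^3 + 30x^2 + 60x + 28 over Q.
The polynomial f is an irreducible sextic over Q, so G = Gal(f/Q) is one of the 16 transitive subgroups 6T1, ..., 6T16 of S_6. The discriminant of f is -45161350144, which is not a perfect square, so G is not contained in A_6. The transitive groups of degree 6 not contained in A_6 are: C_6 (6T1, order 6), S_3 (6T2, order 6), D_6 (6T3, order 12), C_3 x S_3 (6T5, order 18), A_4 x C_2 (6T6, order 24), S_4 (6T8, order 24), S_3 x S_3 (6T9, order 36), S_4 x C_2 (6T11, order 48), (S_3 x S_3) : C_2 (6T13, order 72), PGL(2,5) (6T14, order 120), S_6 (6T16, order 720). By Dedekind's theorem, for a prime p not dividing disc(f) the degrees of the irreducible factors of f mod p form the cycle type of an element of G. Factoring f modulo the 66 such primes p <= 347 (skipping 2, 29, 229, which divide the discriminant), each new pattern first appears at: mod 3: f = (x^6 + x^4 + 2x^3 + 1), pattern 6; mod 5: f = (x^3 + 3x + 3)(x^3 + x^2 + 4x + 1), pattern 3+3; mod 7: f = (x)(x + 3)(x^4 + 3x^3 + 5x^2 + x + 6), pattern 4+1+1; mod 13: f = (x^2 + 5x + 8)(x^4 + x^3 + 7x^2 + 11x + 10), pattern 4+2; mod 23: f = (x^2 + x + 18)(x^2 + 9x + 7)(x^2 + 19x + 13), pattern 2+2+2; mod 37: f = (x + 13)(x + 21)(x^2 + 18x + 36)(x^2 + 28x + 35), pattern 2+2+1+1; mod 193: f = (x + 31)(x + 43)(x + 51)(x + 53)(x + 58)(x + 156), pattern 1+1+1+1+1+1; mod 347: f = (x + 7)(x + 13)(x + 51)(x + 96)(x^2 + 186x + 229), pattern 2+1+1+1+1. No other pattern occurs in this range, so the set of observed cycle types is {6, 3+3, 4+1+1, 4+2, 2+2+2, 2+2+1+1, 1+1+1+1+1+1, 2+1+1+1+1}. The candidates containing elements of all these cycle types are S_4 x C_2 (6T11) of order 48, S_6 (6T16) of order 720; the others are excluded. The observed types are precisely the cycle types that occur in S_4 x C_2 (6T11). Each of the other remaining candidates has further cycle types, and by the Chebotarev density theorem the matching factorization patterns would occur for a proportion of primes equal to their share of the group: S_6 (6T16) additionally contains elements of type 5+1, 3+2+1, 3+1+1+1 (304 of its 720 elements, about 42% of primes). None of the 66 primes tested shows any such pattern (for each of these groups the chance of that is below 10^-4), which rules them out. Hence G = S_4 x C_2 (6T11), of order 48.

S_4 x C_2 (also written S4xC2)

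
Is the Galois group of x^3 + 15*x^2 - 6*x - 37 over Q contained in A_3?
The polynomial is irreducible of degree 3 over Q. Its discriminant is 531441 = 729^2, a perfect square. A Galois group lies in the alternating group exactly when the discriminant is a square in Q, so the Galois group (C_3) is contained in A_3.

Yes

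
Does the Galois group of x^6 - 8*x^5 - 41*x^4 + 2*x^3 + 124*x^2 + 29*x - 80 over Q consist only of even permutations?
Yes

The polynomial is irreducible of degree 6 over Q. Its discriminant is 1770264843169 = 1330513^2, a perfect square. A Galois group lies in the alternating group exactly when the discriminant is a square in Q, so the Galois group (PSL(2,5)) is contained in A_6.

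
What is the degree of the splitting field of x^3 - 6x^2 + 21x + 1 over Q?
6

The degree of the splitting field over Q equals the order of the Galois group, so first determine the group. The polynomial is an irreducible cubic over Q and its discriminant is -22599, which is not a perfect square. For an irreducible cubic, a non-square discriminant gives Galois group S_3. The Galois group S_3 (3T2) has order 6, so the splitting field has degree 6 over Q.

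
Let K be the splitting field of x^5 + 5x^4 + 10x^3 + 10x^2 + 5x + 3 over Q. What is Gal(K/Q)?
The polynomial f is an irreducible quintic over Q, so G = Gal(f/Q) is a transitive subgroup of S_5: one of C_5 (5T1, order 5), D_5 (5T2, order 10), F_20 (5T3, order 20), A_5 (5T4, order 60) or S_5 (5T5, order 120). The discriminant of f is 50000, which is not a perfect square, so G is not contained in A_5. The transitive groups of degree 5 not contained in A_5 are: F_20 (5T3, order 20), S_5 (5T5, order 120). By Dedekind's theorem, for a prime p not dividing disc(f) the degrees of the irreducible factors of f mod p form the cycle type of an element of G. Factoring f modulo the 18 such primes p <= 71 (skipping 2, 5, which divide the discriminant), each new pattern first appears at: mod 3: f = (x)(x^4 + 2x^3 + x^2 + x + 2), pattern 4+1; mod 11: f = (x^5 + 5x^4 + 10x^3 + 10x^2 + 5x + 3), pattern 5; mod 19: f = (x + 16)(x^2 + 3x + 18)(x^2 + 5x + 1), pattern 2+2+1. No other pattern occurs in this range, so the set of observed cycle types is {4+1, 5, 2+2+1}. The candidates containing elements of all these cycle types are F_20 (5T3) of order 20, S_5 (5T5) of order 120; the others are excluded. The observed types are precisely the cycle types that occur in F_20 (5T3) (apart from the identity). Each of the other remaining candidates has further cycle types, and by the Chebotarev density theorem the matching factorization patterns would occur for a proportion of primes equal to their share of the group: S_5 (5T5) additionally contains elements of type 3+2, 3+1+1, 2+1+1+1 (50 of its 120 elements, about 42% of primes). None of the 18 primes tested shows any such pattern (for each of these groups the chance of that is below 10^-4), which rules them out. Hence G = F_20 (5T3), of order 20.

F_20 (order 20)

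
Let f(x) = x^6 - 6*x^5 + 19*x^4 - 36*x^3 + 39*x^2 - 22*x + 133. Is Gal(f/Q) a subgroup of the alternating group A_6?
No

The polynomial is irreducible of degree 6 over Q. Its discriminant is -1849378557919232, which is not a perfect square. A Galois group lies in the alternating group exactly when the discriminant is a square in Q, so the Galois group (S_4 x C_2) is not contained in A_6.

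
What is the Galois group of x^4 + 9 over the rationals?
V_4, the Klein four-group

The polynomial is an irreducible quartic over Q and its discriminant is 186624 = 432^2, a perfect square, so the Galois group is contained in A_4. The resolvent cubic y^3 - 36*y splits completely over Q, which gives the Klein four-group V_4.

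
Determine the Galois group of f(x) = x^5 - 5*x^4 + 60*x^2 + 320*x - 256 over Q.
5T2: D_5

The polynomial f is an irreducible quintic over Q, so G = Gal(f/Q) is a transitive subgroup of S_5: one of C_5 (5T1, order 5), D_5 (5T2, order 10), F_20 (5T3, order 20), A_5 (5T4, order 60) or S_5 (5T5, order 120). The discriminant of f is 2415919104000000 = 49152000^2, a perfect square, so G is contained in A_5. The transitive groups of degree 5 contained in A_5 are: C_5 (5T1, order 5), D_5 (5T2, order 10), A_5 (5T4, order 60). By Dedekind's theorem, for a prime p not dividing disc(f) the degrees of the irreducible factors of f mod p form the cycle type of an element of G. Factoring f modulo the 23 such primes p <= 101 (skipping 2, 3, 5, which divide the discriminant), each new pattern first appears at: mod 7: f = (x^5 + 2x^4 + 4x^2 + 5x + 3), pattern 5; mod 17: f = (x + 8)(x^2 + 9x + 4)(x^2 + 12x + 9), pattern 2+2+1. No other pattern occurs in this range, so the set of observed cycle types is {5, 2+2+1}. The candidates containing elements of all these cycle types are D_5 (5T2) of order 10, A_5 (5T4) of order 60; the others are excluded. The observed types are precisely the cycle types that occur in D_5 (5T2) (apart from the identity). Each of the other remaining candidates has further cycle types, and by the Chebotarev density theorem the matching factorization patterns would occur for a proportion of primes equal to their share of the group: A_5 (5T4) additionally contains elements of type 3+1+1 (20 of its 60 elements, about 33% of primes). None of the 23 primes tested shows any such pattern (for each of these groups the chance of that is below 10^-4), which rules them out. Hence G = D_5 (5T2), of order 10.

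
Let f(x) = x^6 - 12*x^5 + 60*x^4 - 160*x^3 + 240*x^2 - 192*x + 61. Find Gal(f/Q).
D_6 (order 12)

The polynomial f is an irreducible sextic over Q, so G = Gal(f/Q) is one of the 16 transitive subgroups 6T1, ..., 6T16 of S_6. The discriminant of f is 11337408, which is not a perfect square, so G is not contained in A_6. The transitive groups of degree 6 not contained in A_6 are: C_6 (6T1, order 6), S_3 (6T2, order 6), D_6 (6T3, order 12), C_3 x S_3 (6T5, order 18), A_4 x C_2 (6T6, order 24), S_4 (6T8, order 24), S_3 x S_3 (6T9, order 36), S_4 x C_2 (6T11, order 48), (S_3 x S_3) : C_2 (6T13, order 72), PGL(2,5) (6T14, order 120), S_6 (6T16, order 720). By Dedekind's theorem, for a prime p not dividing disc(f) the degrees of the irreducible factors of f mod p form the cycle type of an element of G. Factoring f modulo the 79 such primes p <= 419 (skipping 2, 3, which divide the discriminant), each new pattern first appears at: mod 5: f = (x^2 + x + 2)(x^2 + 3x + 3)(x^2 + 4x + 1), pattern 2+2+2; mod 7: f = (x^6 + 2x^5 + 4x^4 + x^3 + 2x^2 + 4x + 5), pattern 6; mod 11: f = (x + 1)(x + 6)(x^2 + 4x + 8)(x^2 + 10x + 7), pattern 2+2+1+1; mod 13: f = (x^3 + 7x^2 + 12x + 1)(x^3 + 7x^2 + 12x + 9), pattern 3+3; mod 61: f = (x)(x + 24)(x + 26)(x + 31)(x + 33)(x + 57), pattern 1+1+1+1+1+1. No other pattern occurs in this range, so the set of observed cycle types is {2+2+2, 6, 2+2+1+1, 3+3, 1+1+1+1+1+1}. The candidates containing elements of all these cycle types are D_6 (6T3) of order 12, A_4 x C_2 (6T6) of order 24, S_3 x S_3 (6T9) of order 36, S_4 x C_2 (6T11) of order 48, (S_3 x S_3) : C_2 (6T13) of order 72, PGL(2,5) (6T14) of order 120, S_6 (6T16) of order 720; the others are excluded. The observed types are precisely the cycle types that occur in D_6 (6T3). Each of the other remaining candidates has further cycle types, and by the Chebotarev density theorem the matching factorization patterns would occur for a proportion of primes equal to their share of the group: A_4 x C_2 (6T6) additionally contains elements of type 2+1+1+1+1 (3 of its 24 elements, about 12% of primes); S_3 x S_3 (6T9) additionally contains elements of type 3+1+1+1 (4 of its 36 elements, about 11% of primes); S_4 x C_2 (6T11) additionally contains elements of type 4+2, 4+1+1, 2+1+1+1+1 (15 of its 48 elements, about 31% of primes); (S_3 x S_3) : C_2 (6T13) additionally contains elements of type 4+2, 3+2+1, 3+1+1+1, 2+1+1+1+1 (40 of its 72 elements, about 56% of primes); PGL(2,5) (6T14) additionally contains elements of type 5+1, 4+1+1 (54 of its 120 elements, about 45% of primes); S_6 (6T16) additionally contains elements of type 5+1, 4+2, 4+1+1, 3+2+1, 3+1+1+1, 2+1+1+1+1 (499 of its 720 elements, about 69% of primes). None of the 79 primes tested shows any such pattern (for each of these groups the chance of that is below 10^-4), which rules them out. Hence G = D_6 (6T3), of order 12.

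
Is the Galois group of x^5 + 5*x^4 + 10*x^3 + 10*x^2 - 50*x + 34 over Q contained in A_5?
Yes

The polynomial is irreducible of degree 5 over Q. Its discriminant is 58564000000 = 242000^2, a perfect square. A Galois group lies in the alternating group exactly when the discriminant is a square in Q, so the Galois group (A_5) is contained in A_5.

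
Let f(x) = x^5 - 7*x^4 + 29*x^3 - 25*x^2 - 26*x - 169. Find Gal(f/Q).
The polynomial f is an irreducible quintic over Q, so G = Gal(f/Q) is a transitive subgroup of S_5: one of C_5 (5T1, order 5), D_5 (5T2, order 10), F_20 (5T3, order 20), A_5 (5T4, order 60) or S_5 (5T5, order 120). The discriminant of f is 21887679194329 = 4678427^2, a perfect square, so G is contained in A_5. The transitive groups of degree 5 contained in A_5 are: C_5 (5T1, order 5), D_5 (5T2, order 10), A_5 (5T4, order 60). By Dedekind's theorem, for a prime p not dividing disc(f) the degrees of the irreducible factors of f mod p form the cycle type of an element of G. Factoring f modulo the 23 such primes p <= 103 (skipping 13, 19, 31, 47, which divide the discriminant), each new pattern first appears at: mod 2: f = (x^5 + x^4 + x^3 + x^2 + 1), pattern 5; mod 5: f = (x + 1)(x^2 + 3x + 3)(x^2 + 4x + 2), pattern 2+2+1; mod 83: f = (x + 3)(x + 15)(x + 17)(x + 45)(x + 79), pattern 1+1+1+1+1. No other pattern occurs in this range, so the set of observed cycle types is {5, 2+2+1, 1+1+1+1+1}. The candidates containing elements of all these cycle types are D_5 (5T2) of order 10, A_5 (5T4) of order 60; the others are excluded. The observed types are precisely the cycle types that occur in D_5 (5T2). Each of the other remaining candidates has further cycle types, and by the Chebotarev density theorem the matching factorization patterns would occur for a proportion of primes equal to their share of the group: A_5 (5T4) additionally contains elements of type 3+1+1 (20 of its 60 elements, about 33% of primes). None of the 23 primes tested shows any such pattern (for each of these groups the chance of that is below 10^-4), which rules them out. Hence G = D_5 (5T2), of order 10.

D_5 (order 10)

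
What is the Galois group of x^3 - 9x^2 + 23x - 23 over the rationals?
3T2: S_3

The polynomial is an irreducible cubic over Q and its discriminant is -1472, which is not a perfect square. For an irreducible cubic, a non-square discriminant gives Galois group S_3.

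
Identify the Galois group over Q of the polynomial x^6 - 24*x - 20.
The polynomial f is an irreducible sextic over Q, so G = Gal(f/Q) is one of the 16 transitive subgroups 6T1, ..., 6T16 of S_6. The discriminant of f is 746496000000 = 864000^2, a perfect square, so G is contained in A_6. The transitive groups of degree 6 contained in A_6 are: A_4 (6T4, order 12), S_4 (6T7, order 24), (C_3 x C_3) : C_4 (6T10, order 36), PSL(2,5) (6T12, order 60), A_6 (6T15, order 360). By Dedekind's theorem, for a prime p not dividing disc(f) the degrees of the irreducible factors of f mod p form the cycle type of an element of G. Factoring f modulo the 6 such primes p <= 23 (skipping 2, 3, 5, which divide the discriminant), each new pattern first appears at: mod 7: f = (x + 4)(x^5 + 3x^4 + 2x^3 + 6x^2 + 4x + 2), pattern 5+1; mod 23: f = (x + 2)(x + 11)(x + 16)(x^3 + 17x^2 + 13x + 7), pattern 3+1+1+1. No other pattern occurs in this range, so the set of observed cycle types is {5+1, 3+1+1+1}. Among the candidates above, the only group containing elements of all these cycle types is A_6 (6T15) — each of A_4 (6T4), S_4 (6T7), (C_3 x C_3) : C_4 (6T10), PSL(2,5) (6T12) lacks at least one of them. Hence G = A_6 (6T15), of order 360.

A_6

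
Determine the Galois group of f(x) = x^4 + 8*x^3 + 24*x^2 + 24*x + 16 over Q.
The polynomial is an irreducible quartic over Q and its discriminant is 937984, which is not a perfect square, so the Galois group is not contained in A_4. The resolvent cubic y^3 - 24*y^2 + 128*y - 64 is irreducible over Q. An irreducible resolvent with non-square discriminant gives S_4.

S_4 (order 24)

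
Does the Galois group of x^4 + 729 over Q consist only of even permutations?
Yes

The polynomial is irreducible of degree 4 over Q. Its discriminant is 99179645184 = 314928^2, a perfect square. A Galois group lies in the alternating group exactly when the discriminant is a square in Q, so the Galois group (V_4) is contained in A_4.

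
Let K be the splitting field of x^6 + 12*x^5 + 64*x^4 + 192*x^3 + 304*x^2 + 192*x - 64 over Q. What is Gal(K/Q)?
The polynomial f is an irreducible sextic over Q, so G = Gal(f/Q) is one of the 16 transitive subgroups 6T1, ..., 6T16 of S_6. The discriminant of f is 164995463643136 = 12845056^2, a perfect square, so G is contained in A_6. The transitive groups of degree 6 contained in A_6 are: A_4 (6T4, order 12), S_4 (6T7, order 24), (C_3 x C_3) : C_4 (6T10, order 36), PSL(2,5) (6T12, order 60), A_6 (6T15, order 360). By Dedekind's theorem, for a prime p not dividing disc(f) the degrees of the irreducible factors of f mod p form the cycle type of an element of G. Factoring f modulo the 33 such primes p <= 149 (skipping 2, 7, which divide the discriminant), each new pattern first appears at: mod 3: f = (x^3 + 2x + 1)(x^3 + 2x + 2), pattern 3+3; mod 13: f = (x + 1)(x + 3)(x^2 + 4x + 2)(x^2 + 4x + 11), pattern 2+2+1+1. No other pattern occurs in this range, so the set of observed cycle types is {3+3, 2+2+1+1}. The candidates containing elements of all these cycle types are A_4 (6T4) of order 12, S_4 (6T7) of order 24, (C_3 x C_3) : C_4 (6T10) of order 36, PSL(2,5) (6T12) of order 60, A_6 (6T15) of order 360; the others are excluded. The observed types are precisely the cycle types that occur in A_4 (6T4) (apart from the identity). Each of the other remaining candidates has further cycle types, and by the Chebotarev density theorem the matching factorization patterns would occur for a proportion of primes equal to their share of the group: S_4 (6T7) additionally contains elements of type 4+2 (6 of its 24 elements, about 25% of primes); (C_3 x C_3) : C_4 (6T10) additionally contains elements of type 4+2, 3+1+1+1 (22 of its 36 elements, about 61% of primes); PSL(2,5) (6T12) additionally contains elements of type 5+1 (24 of its 60 elements, about 40% of primes); A_6 (6T15) additionally contains elements of type 5+1, 4+2, 3+1+1+1 (274 of its 360 elements, about 76% of primes). None of the 33 primes tested shows any such pattern (for each of these groups the chance of that is below 10^-4), which rules them out. Hence G = A_4 (6T4), of order 12.

A_4 (order 12)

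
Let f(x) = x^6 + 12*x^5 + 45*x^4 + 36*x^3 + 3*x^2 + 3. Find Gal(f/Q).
S_3 (also written S3)

The polynomial f is an irreducible sextic over Q, so G = Gal(f/Q) is one of the 16 transitive subgroups 6T1, ..., 6T16 of S_6. The discriminant of f is -860859187200, which is not a perfect square, so G is not contained in A_6. The transitive groups of degree 6 not contained in A_6 are: C_6 (6T1, order 6), S_3 (6T2, order 6), D_6 (6T3, order 12), C_3 x S_3 (6T5, order 18), A_4 x C_2 (6T6, order 24), S_4 (6T8, order 24), S_3 x S_3 (6T9, order 36), S_4 x C_2 (6T11, order 48), (S_3 x S_3) : C_2 (6T13, order 72), PGL(2,5) (6T14, order 120), S_6 (6T16, order 720). By Dedekind's theorem, for a prime p not dividing disc(f) the degrees of the irreducible factors of f mod p form the cycle type of an element of G. Factoring f modulo the 23 such primes p <= 103 (skipping 2, 3, 5, 31, which divide the discriminant), each new pattern first appears at: mod 7: f = (x^3 + x^2 + 3x + 5)(x^3 + 4x^2 + 3x + 2), pattern 3+3; mod 11: f = (x^2 + x + 4)(x^2 + 2x + 10)(x^2 + 9x + 2), pattern 2+2+2; mod 43: f = (x + 3)(x + 4)(x + 6)(x + 20)(x + 27)(x + 38), pattern 1+1+1+1+1+1. No other pattern occurs in this range, so the set of observed cycle types is {3+3, 2+2+2, 1+1+1+1+1+1}. The candidates containing elements of all these cycle types are C_6 (6T1) of order 6, S_3 (6T2) of order 6, D_6 (6T3) of order 12, C_3 x S_3 (6T5) of order 18, A_4 x C_2 (6T6) of order 24, S_4 (6T8) of order 24, S_3 x S_3 (6T9) of order 36, S_4 x C_2 (6T11) of order 48, (S_3 x S_3) : C_2 (6T13) of order 72, PGL(2,5) (6T14) of order 120, S_6 (6T16) of order 720; the others are excluded. The observed types are precisely the cycle types that occur in S_3 (6T2). Each of the other remaining candidates has further cycle types, and by the Chebotarev density theorem the matching factorization patterns would occur for a proportion of primes equal to their share of the group: C_6 (6T1) additionally contains elements of type 6 (2 of its 6 elements, about 33% of primes); D_6 (6T3) additionally contains elements of type 6, 2+2+1+1 (5 of its 12 elements, about 42% of primes); C_3 x S_3 (6T5) additionally contains elements of type 6, 3+1+1+1 (10 of its 18 elements, about 56% of primes); A_4 x C_2 (6T6) additionally contains elements of type 6, 2+2+1+1, 2+1+1+1+1 (14 of its 24 elements, about 58% of primes); S_4 (6T8) additionally contains elements of type 4+1+1, 2+2+1+1 (9 of its 24 elements, about 38% of primes); S_3 x S_3 (6T9) additionally contains elements of type 6, 3+1+1+1, 2+2+1+1 (25 of its 36 elements, about 69% of primes); S_4 x C_2 (6T11) additionally contains elements of type 6, 4+2, 4+1+1, 2+2+1+1, 2+1+1+1+1 (32 of its 48 elements, about 67% of primes); (S_3 x S_3) : C_2 (6T13) additionally contains elements of type 6, 4+2, 3+2+1, 3+1+1+1, 2+2+1+1, 2+1+1+1+1 (61 of its 72 elements, about 85% of primes); PGL(2,5) (6T14) additionally contains elements of type 6, 5+1, 4+1+1, 2+2+1+1 (89 of its 120 elements, about 74% of primes); S_6 (6T16) additionally contains elements of type 6, 5+1, 4+2, 4+1+1, 3+2+1, 3+1+1+1, 2+2+1+1, 2+1+1+1+1 (664 of its 720 elements, about 92% of primes). None of the 23 primes tested shows any such pattern (for each of these groups the chance of that is below 10^-4), which rules them out. Hence G = S_3 (6T2), of order 6.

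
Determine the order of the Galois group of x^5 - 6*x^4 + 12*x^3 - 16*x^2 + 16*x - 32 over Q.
The degree of the splitting field over Q equals the order of the Galois group, so first determine the group. The polynomial f is an irreducible quintic over Q, so G = Gal(f/Q) is a transitive subgroup of S_5: one of C_5 (5T1, order 5), D_5 (5T2, order 10), F_20 (5T3, order 20), A_5 (5T4, order 60) or S_5 (5T5, order 120). The discriminant of f is 2316304384 = 48128^2, a perfect square, so G is contained in A_5. The transitive groups of degree 5 contained in A_5 are: C_5 (5T1, order 5), D_5 (5T2, order 10), A_5 (5T4, order 60). By Dedekind's theorem, for a prime p not dividing disc(f) the degrees of the irreducible factors of f mod p form the cycle type of an element of G. Factoring f modulo the 23 such primes p <= 97 (skipping 2, 47, which divide the discriminant), each new pattern first appears at: mod 3: f = (x^5 + 2x^2 + x + 1), pattern 5; mod 5: f = (x + 4)(x^2 + x + 1)(x^2 + 4x + 2), pattern 2+2+1; mod 83: f = (x + 1)(x + 16)(x + 18)(x + 56)(x + 69), pattern 1+1+1+1+1. No other pattern occurs in this range, so the set of observed cycle types is {5, 2+2+1, 1+1+1+1+1}. The candidates containing elements of all these cycle types are D_5 (5T2) of order 10, A_5 (5T4) of order 60; the others are excluded. The observed types are precisely the cycle types that occur in D_5 (5T2). Each of the other remaining candidates has further cycle types, and by the Chebotarev density theorem the matching factorization patterns would occur for a proportion of primes equal to their share of the group: A_5 (5T4) additionally contains elements of type 3+1+1 (20 of its 60 elements, about 33% of primes). None of the 23 primes tested shows any such pattern (for each of these groups the chance of that is below 10^-4), which rules them out. Hence G = D_5 (5T2), of order 10. The Galois group D_5 (5T2) has order 10, so the splitting field has degree 10 over Q.

10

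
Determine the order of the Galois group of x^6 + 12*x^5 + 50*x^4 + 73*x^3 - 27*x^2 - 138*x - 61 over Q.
60

The degree of the splitting field over Q equals the order of the Galois group, so first determine the group. The polynomial f is an irreducible sextic over Q, so G = Gal(f/Q) is one of the 16 transitive subgroups 6T1, ..., 6T16 of S_6. The discriminant of f is 30991489 = 5567^2, a perfect square, so G is contained in A_6. The transitive groups of degree 6 contained in A_6 are: A_4 (6T4, order 12), S_4 (6T7, order 24), (C_3 x C_3) : C_4 (6T10, order 36), PSL(2,5) (6T12, order 60), A_6 (6T15, order 360). By Dedekind's theorem, for a prime p not dividing disc(f) the degrees of the irreducible factors of f mod p form the cycle type of an element of G. Factoring f modulo the 21 such primes p <= 79 (skipping 19, which divides the discriminant), each new pattern first appears at: mod 2: f = (x + 1)(x^5 + x^4 + x^3 + x + 1), pattern 5+1; mod 7: f = (x^3 + x^2 + 3x + 5)(x^3 + 4x^2 + x + 6), pattern 3+3; mod 61: f = (x)(x + 39)(x^2 + 15x + 13)(x^2 + 19x + 12), pattern 2+2+1+1. No other pattern occurs in this range, so the set of observed cycle types is {5+1, 3+3, 2+2+1+1}. The candidates containing elements of all these cycle types are PSL(2,5) (6T12) of order 60, A_6 (6T15) of order 360; the others are excluded. The observed types are precisely the cycle types that occur in PSL(2,5) (6T12) (apart from the identity). Each of the other remaining candidates has further cycle types, and by the Chebotarev density theorem the matching factorization patterns would occur for a proportion of primes equal to their share of the group: A_6 (6T15) additionally contains elements of type 4+2, 3+1+1+1 (130 of its 360 elements, about 36% of primes). None of the 21 primes tested shows any such pattern (for each of these groups the chance of that is below 10^-4), which rules them out. Hence G = PSL(2,5) (6T12), of order 60. The Galois group PSL(2,5) (6T12) has order 60, so the splitting field has degree 60 over Q.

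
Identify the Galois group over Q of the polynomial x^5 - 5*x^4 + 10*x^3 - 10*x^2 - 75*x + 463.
The polynomial f is an irreducible quintic over Q, so G = Gal(f/Q) is a transitive subgroup of S_5: one of C_5 (5T1, order 5), D_5 (5T2, order 10), F_20 (5T3, order 20), A_5 (5T4, order 60) or S_5 (5T5, order 120). The discriminant of f is 67108864000000 = 8192000^2, a perfect square, so G is contained in A_5. The transitive groups of degree 5 contained in A_5 are: C_5 (5T1, order 5), D_5 (5T2, order 10), A_5 (5T4, order 60). By Dedekind's theorem, for a prime p not dividing disc(f) the degrees of the irreducible factors of f mod p form the cycle type of an element of G. Factoring f modulo the 23 such primes p <= 97 (skipping 2, 5, which divide the discriminant), each new pattern first appears at: mod 3: f = (x + 2)(x^2 + 1)(x^2 + 2x + 2), pattern 2+2+1; mod 7: f = (x^5 + 2x^4 + 3x^3 + 4x^2 + 2x + 1), pattern 5. No other pattern occurs in this range, so the set of observed cycle types is {2+2+1, 5}. The candidates containing elements of all these cycle types are D_5 (5T2) of order 10, A_5 (5T4) of order 60; the others are excluded. The observed types are precisely the cycle types that occur in D_5 (5T2) (apart from the identity). Each of the other remaining candidates has further cycle types, and by the Chebotarev density theorem the matching factorization patterns would occur for a proportion of primes equal to their share of the group: A_5 (5T4) additionally contains elements of type 3+1+1 (20 of its 60 elements, about 33% of primes). None of the 23 primes tested shows any such pattern (for each of these groups the chance of that is below 10^-4), which rules them out. Hence G = D_5 (5T2), of order 10.

D_5, the dihedral group of order 10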